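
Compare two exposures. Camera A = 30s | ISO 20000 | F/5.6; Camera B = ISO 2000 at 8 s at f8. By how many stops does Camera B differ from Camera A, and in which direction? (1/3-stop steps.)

6 1/3 stops darker

Aperture: f/5.6 → f/6.3 → f/7.1 → f/8 — 1 stop narrower (darker).
Shutter speed: 30 → 25 → 20 → 15 → 13 → 10 → 8 — 2 stops faster (darker).
ISO: 20000 → 16000 → 12800 → 10000 → 8000 → 6400 → 5000 → 4000 → 3200 → 2500 → 2000 — 3 1/3 stops lower (darker).
Net: −1 −2 −3 1/3 = −6 1/3 stops.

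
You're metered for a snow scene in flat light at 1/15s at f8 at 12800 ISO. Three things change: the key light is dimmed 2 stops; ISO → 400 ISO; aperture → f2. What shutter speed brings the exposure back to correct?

1/2s

Scene light: 2 stops darker.
ISO: 12800 → 6400 → 3200 → 1600 → 800 → 400 — 5 stops dropped (darker).
Aperture: f/8 → f/5.6 → f/4 → f/2.8 → f/2 — 4 stops opened up (brighter).
Net so far: 3 stops darker. Shutter speed: 1/15 → 1/8 → 1/4 → 1/2.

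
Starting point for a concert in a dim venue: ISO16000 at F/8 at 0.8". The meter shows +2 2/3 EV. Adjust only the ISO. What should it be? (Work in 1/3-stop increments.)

Overexposed by 2 2/3 stops → need 2 2/3 stops darker.
ISO: 16000 → 12800 → 10000 → 8000 → 6400 → 5000 → 4000 → 3200 → 2500.

ISO 2500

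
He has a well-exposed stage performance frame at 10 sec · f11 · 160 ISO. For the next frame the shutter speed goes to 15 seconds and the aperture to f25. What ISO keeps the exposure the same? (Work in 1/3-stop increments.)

ISO 500

Shutter speed: 10 → 13 → 15 — 2/3 stop longer (brighter).
Aperture: f/11 → f/13 → f/14 → f/16 → f/18 → f/20 → f/22 → f/25 — 2 1/3 stops narrower (darker).
Net change so far: 1 2/3 stops darker. Offset with the ISO: 160 → 200 → 250 → 320 → 400 → 500.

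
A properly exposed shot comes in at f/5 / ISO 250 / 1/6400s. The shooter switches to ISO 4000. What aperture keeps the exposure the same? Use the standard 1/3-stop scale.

f/20

ISO: 250 → 320 → 400 → 500 → 640 → 800 → 1000 → 1250 → 1600 → 2000 → 2500 → 3200 → 4000 — 4 stops higher (brighter).
Need 4 stops darker from the aperture: f/5 → f/5.6 → f/6.3 → f/7.1 → f/8 → f/9 → f/10 → f/11 → f/13 → f/14 → f/16 → f/18 → f/20.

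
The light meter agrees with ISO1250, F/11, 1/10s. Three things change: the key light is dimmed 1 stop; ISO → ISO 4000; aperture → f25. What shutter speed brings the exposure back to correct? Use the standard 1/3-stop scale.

Scene light: 1 stop darker.
ISO: 1250 → 1600 → 2000 → 2500 → 3200 → 4000 — 1 2/3 stops raised (brighter).
Aperture: f/11 → f/13 → f/14 → f/16 → f/18 → f/20 → f/22 → f/25 — 2 1/3 stops narrower (darker).
Net so far: 1 2/3 stops darker. Shutter speed: 1/10 → 1/8 → 1/6 → 1/5 → 1/4 → 0.3.

0.3 s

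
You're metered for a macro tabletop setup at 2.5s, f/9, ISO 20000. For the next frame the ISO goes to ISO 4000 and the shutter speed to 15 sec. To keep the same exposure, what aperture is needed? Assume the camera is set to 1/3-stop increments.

ISO: 20000 → 16000 → 12800 → 10000 → 8000 → 6400 → 5000 → 4000 — 2 1/3 stops dropped (darker).
Shutter speed: 2.5 → 3.2 → 4 → 5 → 6 → 8 → 10 → 13 → 15 — 2 2/3 stops slower (brighter).
Net change so far: 1/3 stop brighter. Offset with the aperture: f/9 → f/10.

f/10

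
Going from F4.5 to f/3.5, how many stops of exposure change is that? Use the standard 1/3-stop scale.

f/4.5 → f/4 → f/3.5 — count the steps: 2 third-stops = 2/3 stop.

2/3 stop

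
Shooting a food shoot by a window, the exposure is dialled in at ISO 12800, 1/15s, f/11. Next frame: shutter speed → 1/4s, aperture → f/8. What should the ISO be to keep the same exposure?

ISO 1600

Shutter speed: 1/15 → 1/8 → 1/4 — 2 stops longer (brighter).
Aperture: f/11 → f/8 — 1 stop opened up (brighter).
Net change so far: 3 stops brighter. Offset with the ISO: 12800 → 6400 → 3200 → 1600.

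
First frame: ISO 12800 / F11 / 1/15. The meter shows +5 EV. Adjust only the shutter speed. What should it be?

Overexposed by 5 stops → need 5 stops darker.
Shutter speed: 1/15 → 1/30 → 1/60 → 1/125 → 1/250 → 1/500.

1/500s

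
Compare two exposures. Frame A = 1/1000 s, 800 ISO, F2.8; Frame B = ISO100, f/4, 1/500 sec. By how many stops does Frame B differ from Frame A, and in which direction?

Aperture: f/2.8 → f/4 — 1 stop narrower (darker).
Shutter speed: 1/1000 → 1/500 — 1 stop slower (brighter).
ISO: 800 → 400 → 200 → 100 — 3 stops lower (darker).
Net: −1 +1 −3 = −3 stops.

3 stops darker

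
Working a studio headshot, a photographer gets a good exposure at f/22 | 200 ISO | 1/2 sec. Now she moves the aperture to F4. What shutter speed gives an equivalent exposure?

Aperture: f/22 → f/16 → f/11 → f/8 → f/5.6 → f/4 — 5 stops opened up (brighter).
Need 5 stops darker from the shutter speed: 1/2 → 1/4 → 1/8 → 1/15 → 1/30 → 1/60.

1/60s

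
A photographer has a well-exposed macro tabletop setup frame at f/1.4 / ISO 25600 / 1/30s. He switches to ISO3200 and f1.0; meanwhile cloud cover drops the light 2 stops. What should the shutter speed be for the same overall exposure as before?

1/2s

Scene light: 2 stops darker.
ISO: 25600 → 12800 → 6400 → 3200 — 3 stops dropped (darker).
Aperture: f/1.4 → f/1.0 — 1 stop wider (brighter).
Net so far: 4 stops darker. Shutter speed: 1/30 → 1/15 → 1/8 → 1/4 → 1/2.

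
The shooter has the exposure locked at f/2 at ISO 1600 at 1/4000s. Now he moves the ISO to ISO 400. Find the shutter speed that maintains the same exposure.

1/1000s

ISO: 1600 → 800 → 400 — 2 stops lower (darker).
Need 2 stops brighter from the shutter speed: 1/4000 → 1/2000 → 1/1000.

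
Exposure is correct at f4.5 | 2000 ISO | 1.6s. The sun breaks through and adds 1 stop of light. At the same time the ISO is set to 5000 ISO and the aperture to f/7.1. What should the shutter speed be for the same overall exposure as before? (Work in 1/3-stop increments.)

0.8 s

Scene light: 1 stop brighter.
ISO: 2000 → 2500 → 3200 → 4000 → 5000 — 1 1/3 stops higher (brighter).
Aperture: f/4.5 → f/5 → f/5.6 → f/6.3 → f/7.1 — 1 1/3 stops narrower (darker).
Net so far: 1 stop brighter. Shutter speed: 1.6 → 1.3 → 1 → 0.8.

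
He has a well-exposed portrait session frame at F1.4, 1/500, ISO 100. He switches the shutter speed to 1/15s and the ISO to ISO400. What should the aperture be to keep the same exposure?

f/16

Shutter speed: 1/500 → 1/250 → 1/125 → 1/60 → 1/30 → 1/15 — 5 stops slower (brighter).
ISO: 100 → 200 → 400 — 2 stops raised (brighter).
Net change so far: 7 stops brighter. Offset with the aperture: f/1.4 → f/2 → f/2.8 → f/4 → f/5.6 → f/8 → f/11 → f/16.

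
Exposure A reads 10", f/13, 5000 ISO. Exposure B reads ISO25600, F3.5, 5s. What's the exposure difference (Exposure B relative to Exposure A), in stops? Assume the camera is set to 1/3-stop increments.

Aperture: f/13 → f/11 → f/10 → f/9 → f/8 → f/7.1 → f/6.3 → f/5.6 → f/5 → f/4.5 → f/4 → f/3.5 — 3 2/3 stops larger aperture (brighter).
Shutter speed: 10 → 8 → 6 → 5 — 1 stop shorter (darker).
ISO: 5000 → 6400 → 8000 → 10000 → 12800 → 16000 → 20000 → 25600 — 2 1/3 stops raised (brighter).
Net: +3 2/3 −1 +2 1/3 = +5 stops.

5 stops brighter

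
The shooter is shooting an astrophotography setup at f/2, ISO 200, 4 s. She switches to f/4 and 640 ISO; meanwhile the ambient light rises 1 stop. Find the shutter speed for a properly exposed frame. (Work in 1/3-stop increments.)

2.5 s

Scene light: 1 stop brighter.
Aperture: f/2 → f/2.2 → f/2.5 → f/2.8 → f/3.2 → f/3.5 → f/4 — 2 stops narrower (darker).
ISO: 200 → 250 → 320 → 400 → 500 → 640 — 1 2/3 stops raised (brighter).
Net so far: 2/3 stop brighter. Shutter speed: 4 → 3.2 → 2.5.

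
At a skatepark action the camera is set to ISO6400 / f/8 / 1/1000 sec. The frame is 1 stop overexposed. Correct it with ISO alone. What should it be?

Overexposed by 1 stop → need 1 stop darker.
ISO: 6400 → 3200.

ISO 3200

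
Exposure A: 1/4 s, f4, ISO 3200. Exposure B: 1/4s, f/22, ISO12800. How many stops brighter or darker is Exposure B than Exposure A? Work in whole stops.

3 stops darker

Aperture: f/4 → f/5.6 → f/8 → f/11 → f/16 → f/22 — 5 stops stopped down (darker).
Shutter speed: unchanged.
ISO: 3200 → 6400 → 12800 — 2 stops raised (brighter).
Net: −5 +2 = −3 stops.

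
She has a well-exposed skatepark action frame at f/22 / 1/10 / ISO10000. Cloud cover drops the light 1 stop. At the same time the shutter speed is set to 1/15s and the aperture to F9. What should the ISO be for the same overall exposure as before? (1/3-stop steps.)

ISO 5000

Scene light: 1 stop darker.
Shutter speed: 1/10 → 1/13 → 1/15 — 2/3 stop shorter (darker).
Aperture: f/22 → f/20 → f/18 → f/16 → f/14 → f/13 → f/11 → f/10 → f/9 — 2 2/3 stops opened up (brighter).
Net so far: 1 stop brighter. ISO: 10000 → 8000 → 6400 → 5000.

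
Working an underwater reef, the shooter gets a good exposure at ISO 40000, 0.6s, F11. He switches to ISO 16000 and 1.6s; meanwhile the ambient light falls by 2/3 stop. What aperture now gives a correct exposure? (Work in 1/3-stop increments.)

f/9

Scene light: 2/3 stop darker.
ISO: 40000 → 32000 → 25600 → 20000 → 16000 — 1 1/3 stops dropped (darker).
Shutter speed: 0.6 → 0.8 → 1 → 1.3 → 1.6 — 1 1/3 stops longer (brighter).
Net so far: 2/3 stop darker. Aperture: f/11 → f/10 → f/9.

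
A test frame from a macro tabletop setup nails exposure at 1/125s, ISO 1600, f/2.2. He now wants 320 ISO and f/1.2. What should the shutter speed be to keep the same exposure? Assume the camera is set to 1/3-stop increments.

1/80s

ISO: 1600 → 1250 → 1000 → 800 → 640 → 500 → 400 → 320 — 2 1/3 stops dropped (darker).
Aperture: f/2.2 → f/2 → f/1.8 → f/1.6 → f/1.4 → f/1.2 — 1 2/3 stops wider (brighter).
Net change so far: 2/3 stop darker. Offset with the shutter speed: 1/125 → 1/100 → 1/80.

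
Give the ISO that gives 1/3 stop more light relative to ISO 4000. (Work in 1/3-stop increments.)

ISO: 4000 → 5000 — 1/3 stop higher (brighter).

ISO 5000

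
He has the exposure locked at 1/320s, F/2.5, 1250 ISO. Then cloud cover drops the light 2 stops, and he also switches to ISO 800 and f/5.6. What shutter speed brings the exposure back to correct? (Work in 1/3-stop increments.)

1/10s

Scene light: 2 stops darker.
ISO: 1250 → 1000 → 800 — 2/3 stop dropped (darker).
Aperture: f/2.5 → f/2.8 → f/3.2 → f/3.5 → f/4 → f/4.5 → f/5 → f/5.6 — 2 1/3 stops stopped down (darker).
Net so far: 5 stops darker. Shutter speed: 1/320 → 1/250 → 1/200 → 1/160 → 1/125 → 1/100 → 1/80 → 1/60 → 1/50 → 1/40 → 1/30 → 1/25 → 1/20 → 1/15 → 1/13 → 1/10.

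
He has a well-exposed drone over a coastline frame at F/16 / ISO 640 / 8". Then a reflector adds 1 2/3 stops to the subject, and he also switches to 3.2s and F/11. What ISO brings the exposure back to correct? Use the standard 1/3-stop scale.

ISO 250

Scene light: 1 2/3 stops brighter.
Shutter speed: 8 → 6 → 5 → 4 → 3.2 — 1 1/3 stops shorter (darker).
Aperture: f/16 → f/14 → f/13 → f/11 — 1 stop opened up (brighter).
Net so far: 1 1/3 stops brighter. ISO: 640 → 500 → 400 → 320 → 250.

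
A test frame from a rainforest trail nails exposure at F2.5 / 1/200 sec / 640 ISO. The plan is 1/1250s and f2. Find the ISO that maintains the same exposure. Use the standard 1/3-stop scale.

ISO 2500

Shutter speed: 1/200 → 1/250 → 1/320 → 1/400 → 1/500 → 1/640 → 1/800 → 1/1000 → 1/1250 — 2 2/3 stops faster (darker).
Aperture: f/2.5 → f/2.2 → f/2 — 2/3 stop opened up (brighter).
Net change so far: 2 stops darker. Offset with the ISO: 640 → 800 → 1000 → 1250 → 1600 → 2000 → 2500.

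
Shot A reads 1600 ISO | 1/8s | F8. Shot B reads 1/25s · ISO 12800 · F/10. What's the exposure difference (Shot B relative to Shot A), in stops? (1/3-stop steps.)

2/3 stop brighter

Aperture: f/8 → f/9 → f/10 — 2/3 stop narrower (darker).
Shutter speed: 1/8 → 1/10 → 1/13 → 1/15 → 1/20 → 1/25 — 1 2/3 stops shorter (darker).
ISO: 1600 → 2000 → 2500 → 3200 → 4000 → 5000 → 6400 → 8000 → 10000 → 12800 — 3 stops raised (brighter).
Net: −2/3 −1 2/3 +3 = +2/3 stops.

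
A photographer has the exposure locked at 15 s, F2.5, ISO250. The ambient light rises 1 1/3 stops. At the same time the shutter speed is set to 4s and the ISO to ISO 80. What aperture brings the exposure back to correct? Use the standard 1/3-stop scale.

Scene light: 1 1/3 stops brighter.
Shutter speed: 15 → 13 → 10 → 8 → 6 → 5 → 4 — 2 stops faster (darker).
ISO: 250 → 200 → 160 → 125 → 100 → 80 — 1 2/3 stops dropped (darker).
Net so far: 2 1/3 stops darker. Aperture: f/2.5 → f/2.2 → f/2 → f/1.8 → f/1.6 → f/1.4 → f/1.2 → f/1.1.

f/1.1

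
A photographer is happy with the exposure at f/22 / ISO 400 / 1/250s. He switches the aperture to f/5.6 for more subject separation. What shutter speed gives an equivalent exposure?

Aperture: f/22 → f/16 → f/11 → f/8 → f/5.6 — 4 stops larger aperture (brighter).
Need 4 stops darker from the shutter speed: 1/250 → 1/500 → 1/1000 → 1/2000 → 1/4000.

1/4000s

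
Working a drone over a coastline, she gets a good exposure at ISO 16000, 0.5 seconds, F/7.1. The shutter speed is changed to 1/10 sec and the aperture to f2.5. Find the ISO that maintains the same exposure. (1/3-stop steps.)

ISO 10000

Shutter speed: 0.5 → 0.4 → 0.3 → 1/4 → 1/5 → 1/6 → 1/8 → 1/10 — 2 1/3 stops shorter (darker).
Aperture: f/7.1 → f/6.3 → f/5.6 → f/5 → f/4.5 → f/4 → f/3.5 → f/3.2 → f/2.8 → f/2.5 — 3 stops wider (brighter).
Net change so far: 2/3 stop brighter. Offset with the ISO: 16000 → 12800 → 10000.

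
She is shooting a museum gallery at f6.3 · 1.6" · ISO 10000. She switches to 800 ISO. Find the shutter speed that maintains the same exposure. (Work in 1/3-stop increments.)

20 s

ISO: 10000 → 8000 → 6400 → 5000 → 4000 → 3200 → 2500 → 2000 → 1600 → 1250 → 1000 → 800 — 3 2/3 stops lower (darker).
Need 3 2/3 stops brighter from the shutter speed: 1.6 → 2 → 2.5 → 3.2 → 4 → 5 → 6 → 8 → 10 → 13 → 15 → 20.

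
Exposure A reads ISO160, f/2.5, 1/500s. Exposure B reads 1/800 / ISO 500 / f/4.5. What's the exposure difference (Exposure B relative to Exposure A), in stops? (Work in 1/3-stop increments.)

2/3 stop darker

Aperture: f/2.5 → f/2.8 → f/3.2 → f/3.5 → f/4 → f/4.5 — 1 2/3 stops narrower (darker).
Shutter speed: 1/500 → 1/640 → 1/800 — 2/3 stop shorter (darker).
ISO: 160 → 200 → 250 → 320 → 400 → 500 — 1 2/3 stops raised (brighter).
Net: −1 2/3 −2/3 +1 2/3 = −2/3 stops.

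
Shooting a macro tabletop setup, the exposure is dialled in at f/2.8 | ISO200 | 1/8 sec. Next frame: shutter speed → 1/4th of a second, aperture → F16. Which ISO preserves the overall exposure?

Shutter speed: 1/8 → 1/4 — 1 stop longer (brighter).
Aperture: f/2.8 → f/4 → f/5.6 → f/8 → f/11 → f/16 — 5 stops stopped down (darker).
Net change so far: 4 stops darker. Offset with the ISO: 200 → 400 → 800 → 1600 → 3200.

ISO 3200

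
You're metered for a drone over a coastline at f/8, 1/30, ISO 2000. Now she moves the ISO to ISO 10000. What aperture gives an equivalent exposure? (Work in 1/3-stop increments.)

ISO: 2000 → 2500 → 3200 → 4000 → 5000 → 6400 → 8000 → 10000 — 2 1/3 stops raised (brighter).
Need 2 1/3 stops darker from the aperture: f/8 → f/9 → f/10 → f/11 → f/13 → f/14 → f/16 → f/18.

f/18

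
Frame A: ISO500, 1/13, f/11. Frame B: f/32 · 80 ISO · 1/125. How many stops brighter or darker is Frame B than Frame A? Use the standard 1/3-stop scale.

Aperture: f/11 → f/13 → f/14 → f/16 → f/18 → f/20 → f/22 → f/25 → f/29 → f/32 — 3 stops narrower (darker).
Shutter speed: 1/13 → 1/15 → 1/20 → 1/25 → 1/30 → 1/40 → 1/50 → 1/60 → 1/80 → 1/100 → 1/125 — 3 1/3 stops shorter (darker).
ISO: 500 → 400 → 320 → 250 → 200 → 160 → 125 → 100 → 80 — 2 2/3 stops lower (darker).
Net: −3 −3 1/3 −2 2/3 = −9 stops.

9 stops darker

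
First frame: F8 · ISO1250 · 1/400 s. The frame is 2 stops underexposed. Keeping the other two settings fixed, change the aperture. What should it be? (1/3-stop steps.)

Underexposed by 2 stops → need 2 stops brighter.
Aperture: f/8 → f/7.1 → f/6.3 → f/5.6 → f/5 → f/4.5 → f/4.

f/4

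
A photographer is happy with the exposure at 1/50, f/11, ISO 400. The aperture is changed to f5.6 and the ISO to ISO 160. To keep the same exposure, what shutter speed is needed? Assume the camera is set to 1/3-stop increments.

1/80s

Aperture: f/11 → f/10 → f/9 → f/8 → f/7.1 → f/6.3 → f/5.6 — 2 stops wider (brighter).
ISO: 400 → 320 → 250 → 200 → 160 — 1 1/3 stops lower (darker).
Net change so far: 2/3 stop brighter. Offset with the shutter speed: 1/50 → 1/60 → 1/80.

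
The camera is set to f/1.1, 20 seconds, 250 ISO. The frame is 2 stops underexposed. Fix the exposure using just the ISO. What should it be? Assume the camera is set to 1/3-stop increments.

Underexposed by 2 stops → need 2 stops brighter.
ISO: 250 → 320 → 400 → 500 → 640 → 800 → 1000.

ISO 1000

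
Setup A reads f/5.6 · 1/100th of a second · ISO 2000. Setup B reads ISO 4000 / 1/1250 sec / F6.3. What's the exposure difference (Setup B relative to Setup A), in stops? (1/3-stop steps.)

Aperture: f/5.6 → f/6.3 — 1/3 stop smaller aperture (darker).
Shutter speed: 1/100 → 1/125 → 1/160 → 1/200 → 1/250 → 1/320 → 1/400 → 1/500 → 1/640 → 1/800 → 1/1000 → 1/1250 — 3 2/3 stops faster (darker).
ISO: 2000 → 2500 → 3200 → 4000 — 1 stop raised (brighter).
Net: −1/3 −3 2/3 +1 = −3 stops.

3 stops darker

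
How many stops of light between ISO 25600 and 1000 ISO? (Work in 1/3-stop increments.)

4 2/3 stops

25600 → 20000 → 16000 → 12800 → 10000 → 8000 → 6400 → 5000 → 4000 → 3200 → 2500 → 2000 → 1600 → 1250 → 1000 — count the steps: 14 third-stops = 4 2/3 stops.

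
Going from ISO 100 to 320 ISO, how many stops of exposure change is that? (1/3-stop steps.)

100 → 125 → 160 → 200 → 250 → 320 — count the steps: 5 third-stops = 1 2/3 stops.

1 2/3 stops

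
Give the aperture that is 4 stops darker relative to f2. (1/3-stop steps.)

f/8

Aperture: f/2 → f/2.2 → f/2.5 → f/2.8 → f/3.2 → f/3.5 → f/4 → f/4.5 → f/5 → f/5.6 → f/6.3 → f/7.1 → f/8 — 4 stops smaller aperture (darker).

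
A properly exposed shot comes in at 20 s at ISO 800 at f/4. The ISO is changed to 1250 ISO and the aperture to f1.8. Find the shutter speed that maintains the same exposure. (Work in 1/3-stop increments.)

2.5 s

ISO: 800 → 1000 → 1250 — 2/3 stop higher (brighter).
Aperture: f/4 → f/3.5 → f/3.2 → f/2.8 → f/2.5 → f/2.2 → f/2 → f/1.8 — 2 1/3 stops opened up (brighter).
Net change so far: 3 stops brighter. Offset with the shutter speed: 20 → 15 → 13 → 10 → 8 → 6 → 5 → 4 → 3.2 → 2.5.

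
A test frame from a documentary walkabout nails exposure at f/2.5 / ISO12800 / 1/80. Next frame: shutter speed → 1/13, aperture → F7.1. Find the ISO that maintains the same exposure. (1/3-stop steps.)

ISO 16000

Shutter speed: 1/80 → 1/60 → 1/50 → 1/40 → 1/30 → 1/25 → 1/20 → 1/15 → 1/13 — 2 2/3 stops longer (brighter).
Aperture: f/2.5 → f/2.8 → f/3.2 → f/3.5 → f/4 → f/4.5 → f/5 → f/5.6 → f/6.3 → f/7.1 — 3 stops narrower (darker).
Net change so far: 1/3 stop darker. Offset with the ISO: 12800 → 16000.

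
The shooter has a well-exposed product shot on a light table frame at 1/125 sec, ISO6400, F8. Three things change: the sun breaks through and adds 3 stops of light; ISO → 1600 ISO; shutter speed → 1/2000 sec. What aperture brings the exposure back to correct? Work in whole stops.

Scene light: 3 stops brighter.
ISO: 6400 → 3200 → 1600 — 2 stops dropped (darker).
Shutter speed: 1/125 → 1/250 → 1/500 → 1/1000 → 1/2000 — 4 stops shorter (darker).
Net so far: 3 stops darker. Aperture: f/8 → f/5.6 → f/4 → f/2.8.

f/2.8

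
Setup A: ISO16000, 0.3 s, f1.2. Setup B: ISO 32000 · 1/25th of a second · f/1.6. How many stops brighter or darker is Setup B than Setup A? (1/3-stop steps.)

2 2/3 stops darker

Aperture: f/1.2 → f/1.4 → f/1.6 — 2/3 stop narrower (darker).
Shutter speed: 0.3 → 1/4 → 1/5 → 1/6 → 1/8 → 1/10 → 1/13 → 1/15 → 1/20 → 1/25 — 3 stops faster (darker).
ISO: 16000 → 20000 → 25600 → 32000 — 1 stop higher (brighter).
Net: −2/3 −3 +1 = −2 2/3 stops.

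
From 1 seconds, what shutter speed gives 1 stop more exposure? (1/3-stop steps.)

2 s

Shutter speed: 1 → 1.3 → 1.6 → 2 — 1 stop longer (brighter).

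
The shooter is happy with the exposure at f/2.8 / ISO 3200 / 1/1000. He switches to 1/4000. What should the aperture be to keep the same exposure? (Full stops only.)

Shutter speed: 1/1000 → 1/2000 → 1/4000 — 2 stops shorter (darker).
Need 2 stops brighter from the aperture: f/2.8 → f/2 → f/1.4.

f/1.4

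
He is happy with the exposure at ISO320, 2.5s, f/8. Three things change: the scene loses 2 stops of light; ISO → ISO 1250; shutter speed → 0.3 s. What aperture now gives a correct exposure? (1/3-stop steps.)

f/2.8

Scene light: 2 stops darker.
ISO: 320 → 400 → 500 → 640 → 800 → 1000 → 1250 — 2 stops raised (brighter).
Shutter speed: 2.5 → 2 → 1.6 → 1.3 → 1 → 0.8 → 0.6 → 0.5 → 0.4 → 0.3 — 3 stops shorter (darker).
Net so far: 3 stops darker. Aperture: f/8 → f/7.1 → f/6.3 → f/5.6 → f/5 → f/4.5 → f/4 → f/3.5 → f/3.2 → f/2.8.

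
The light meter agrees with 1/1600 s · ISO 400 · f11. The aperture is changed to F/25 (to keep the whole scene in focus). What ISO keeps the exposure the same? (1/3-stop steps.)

Aperture: f/11 → f/13 → f/14 → f/16 → f/18 → f/20 → f/22 → f/25 — 2 1/3 stops narrower (darker).
Need 2 1/3 stops brighter from the ISO: 400 → 500 → 640 → 800 → 1000 → 1250 → 1600 → 2000.

ISO 2000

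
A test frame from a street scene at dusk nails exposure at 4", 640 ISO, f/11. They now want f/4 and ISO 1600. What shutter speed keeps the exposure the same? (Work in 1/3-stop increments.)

Aperture: f/11 → f/10 → f/9 → f/8 → f/7.1 → f/6.3 → f/5.6 → f/5 → f/4.5 → f/4 — 3 stops larger aperture (brighter).
ISO: 640 → 800 → 1000 → 1250 → 1600 — 1 1/3 stops raised (brighter).
Net change so far: 4 1/3 stops brighter. Offset with the shutter speed: 4 → 3.2 → 2.5 → 2 → 1.6 → 1.3 → 1 → 0.8 → 0.6 → 0.5 → 0.4 → 0.3 → 1/4 → 1/5.

1/5s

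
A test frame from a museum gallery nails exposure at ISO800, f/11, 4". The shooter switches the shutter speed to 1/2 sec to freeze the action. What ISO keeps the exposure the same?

ISO 6400

Shutter speed: 4 → 2 → 1 → 1/2 — 3 stops faster (darker).
Need 3 stops brighter from the ISO: 800 → 1600 → 3200 → 6400.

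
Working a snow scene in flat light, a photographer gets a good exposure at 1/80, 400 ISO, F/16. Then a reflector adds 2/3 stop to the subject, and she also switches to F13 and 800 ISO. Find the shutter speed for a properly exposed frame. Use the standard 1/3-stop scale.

Scene light: 2/3 stop brighter.
Aperture: f/16 → f/14 → f/13 — 2/3 stop wider (brighter).
ISO: 400 → 500 → 640 → 800 — 1 stop raised (brighter).
Net so far: 2 1/3 stops brighter. Shutter speed: 1/80 → 1/100 → 1/125 → 1/160 → 1/200 → 1/250 → 1/320 → 1/400.

1/400s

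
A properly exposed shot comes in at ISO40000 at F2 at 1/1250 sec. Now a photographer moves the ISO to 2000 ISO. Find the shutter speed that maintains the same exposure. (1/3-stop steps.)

1/60s

ISO: 40000 → 32000 → 25600 → 20000 → 16000 → 12800 → 10000 → 8000 → 6400 → 5000 → 4000 → 3200 → 2500 → 2000 — 4 1/3 stops dropped (darker).
Need 4 1/3 stops brighter from the shutter speed: 1/1250 → 1/1000 → 1/800 → 1/640 → 1/500 → 1/400 → 1/320 → 1/250 → 1/200 → 1/160 → 1/125 → 1/100 → 1/80 → 1/60.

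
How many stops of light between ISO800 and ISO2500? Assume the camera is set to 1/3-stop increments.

1 2/3 stops

800 → 1000 → 1250 → 1600 → 2000 → 2500 — count the steps: 5 third-stops = 1 2/3 stops.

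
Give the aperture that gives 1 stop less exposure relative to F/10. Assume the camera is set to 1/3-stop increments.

f/14

Aperture: f/10 → f/11 → f/13 → f/14 — 1 stop smaller aperture (darker).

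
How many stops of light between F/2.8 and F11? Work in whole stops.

f/2.8 → f/4 → f/5.6 → f/8 → f/11 — count the steps: 4 stops.

4 stops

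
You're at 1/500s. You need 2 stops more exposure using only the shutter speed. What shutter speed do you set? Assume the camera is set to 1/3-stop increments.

Shutter speed: 1/500 → 1/400 → 1/320 → 1/250 → 1/200 → 1/160 → 1/125 — 2 stops longer (brighter).

1/125s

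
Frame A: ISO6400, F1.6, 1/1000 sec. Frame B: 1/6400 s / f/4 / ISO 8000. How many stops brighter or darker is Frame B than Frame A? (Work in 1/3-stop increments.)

Aperture: f/1.6 → f/1.8 → f/2 → f/2.2 → f/2.5 → f/2.8 → f/3.2 → f/3.5 → f/4 — 2 2/3 stops narrower (darker).
Shutter speed: 1/1000 → 1/1250 → 1/1600 → 1/2000 → 1/2500 → 1/3200 → 1/4000 → 1/5000 → 1/6400 — 2 2/3 stops faster (darker).
ISO: 6400 → 8000 — 1/3 stop raised (brighter).
Net: −2 2/3 −2 2/3 +1/3 = −5 stops.

5 stops darker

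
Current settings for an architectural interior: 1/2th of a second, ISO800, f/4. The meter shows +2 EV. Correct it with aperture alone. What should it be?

Overexposed by 2 stops → need 2 stops darker.
Aperture: f/4 → f/5.6 → f/8.

f/8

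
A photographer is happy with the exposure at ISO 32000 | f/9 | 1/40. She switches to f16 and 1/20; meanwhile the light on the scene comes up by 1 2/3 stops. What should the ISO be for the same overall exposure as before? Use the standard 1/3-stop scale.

Scene light: 1 2/3 stops brighter.
Aperture: f/9 → f/10 → f/11 → f/13 → f/14 → f/16 — 1 2/3 stops smaller aperture (darker).
Shutter speed: 1/40 → 1/30 → 1/25 → 1/20 — 1 stop slower (brighter).
Net so far: 1 stop brighter. ISO: 32000 → 25600 → 20000 → 16000.

ISO 16000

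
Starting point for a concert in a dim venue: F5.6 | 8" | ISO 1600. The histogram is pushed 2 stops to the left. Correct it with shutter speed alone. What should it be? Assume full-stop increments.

Underexposed by 2 stops → need 2 stops brighter.
Shutter speed: 8 → 15 → 30.

30 s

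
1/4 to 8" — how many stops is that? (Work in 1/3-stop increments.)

1/4 → 0.3 → 0.4 → 0.5 → 0.6 → 0.8 → 1 → 1.3 → 1.6 → 2 → 2.5 → 3.2 → 4 → 5 → 6 → 8 — count the steps: 15 third-stops = 5 stops.

5 stops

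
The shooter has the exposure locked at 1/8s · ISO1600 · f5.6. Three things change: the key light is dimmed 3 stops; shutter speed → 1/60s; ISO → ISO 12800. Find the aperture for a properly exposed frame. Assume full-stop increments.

f/2

Scene light: 3 stops darker.
Shutter speed: 1/8 → 1/15 → 1/30 → 1/60 — 3 stops faster (darker).
ISO: 1600 → 3200 → 6400 → 12800 — 3 stops raised (brighter).
Net so far: 3 stops darker. Aperture: f/5.6 → f/4 → f/2.8 → f/2.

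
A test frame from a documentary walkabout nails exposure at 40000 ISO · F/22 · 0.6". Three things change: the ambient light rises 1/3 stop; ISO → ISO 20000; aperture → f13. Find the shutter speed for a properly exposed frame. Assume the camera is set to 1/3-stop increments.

Scene light: 1/3 stop brighter.
ISO: 40000 → 32000 → 25600 → 20000 — 1 stop lower (darker).
Aperture: f/22 → f/20 → f/18 → f/16 → f/14 → f/13 — 1 2/3 stops wider (brighter).
Net so far: 1 stop brighter. Shutter speed: 0.6 → 0.5 → 0.4 → 0.3.

0.3 s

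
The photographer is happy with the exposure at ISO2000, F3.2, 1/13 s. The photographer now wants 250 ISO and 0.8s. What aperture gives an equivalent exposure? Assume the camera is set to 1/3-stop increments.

f/3.5

ISO: 2000 → 1600 → 1250 → 1000 → 800 → 640 → 500 → 400 → 320 → 250 — 3 stops lower (darker).
Shutter speed: 1/13 → 1/10 → 1/8 → 1/6 → 1/5 → 1/4 → 0.3 → 0.4 → 0.5 → 0.6 → 0.8 — 3 1/3 stops slower (brighter).
Net change so far: 1/3 stop brighter. Offset with the aperture: f/3.2 → f/3.5.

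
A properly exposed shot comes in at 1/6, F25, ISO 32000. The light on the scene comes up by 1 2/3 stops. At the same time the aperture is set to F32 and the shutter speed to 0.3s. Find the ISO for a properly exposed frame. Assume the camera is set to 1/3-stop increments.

Scene light: 1 2/3 stops brighter.
Aperture: f/25 → f/29 → f/32 — 2/3 stop stopped down (darker).
Shutter speed: 1/6 → 1/5 → 1/4 → 0.3 — 1 stop slower (brighter).
Net so far: 2 stops brighter. ISO: 32000 → 25600 → 20000 → 16000 → 12800 → 10000 → 8000.

ISO 8000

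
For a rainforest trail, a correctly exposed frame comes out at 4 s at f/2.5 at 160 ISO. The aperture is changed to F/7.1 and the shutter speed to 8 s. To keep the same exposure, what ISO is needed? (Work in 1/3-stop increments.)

ISO 640

Aperture: f/2.5 → f/2.8 → f/3.2 → f/3.5 → f/4 → f/4.5 → f/5 → f/5.6 → f/6.3 → f/7.1 — 3 stops smaller aperture (darker).
Shutter speed: 4 → 5 → 6 → 8 — 1 stop longer (brighter).
Net change so far: 2 stops darker. Offset with the ISO: 160 → 200 → 250 → 320 → 400 → 500 → 640.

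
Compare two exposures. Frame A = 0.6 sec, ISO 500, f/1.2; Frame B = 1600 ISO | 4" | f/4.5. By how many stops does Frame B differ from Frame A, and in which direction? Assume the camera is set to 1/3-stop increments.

Aperture: f/1.2 → f/1.4 → f/1.6 → f/1.8 → f/2 → f/2.2 → f/2.5 → f/2.8 → f/3.2 → f/3.5 → f/4 → f/4.5 — 3 2/3 stops narrower (darker).
Shutter speed: 0.6 → 0.8 → 1 → 1.3 → 1.6 → 2 → 2.5 → 3.2 → 4 — 2 2/3 stops slower (brighter).
ISO: 500 → 640 → 800 → 1000 → 1250 → 1600 — 1 2/3 stops raised (brighter).
Net: −3 2/3 +2 2/3 +1 2/3 = +2/3 stops.

2/3 stop brighter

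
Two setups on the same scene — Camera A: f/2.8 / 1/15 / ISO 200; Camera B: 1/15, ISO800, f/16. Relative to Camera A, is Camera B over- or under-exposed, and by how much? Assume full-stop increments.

Aperture: f/2.8 → f/4 → f/5.6 → f/8 → f/11 → f/16 — 5 stops smaller aperture (darker).
Shutter speed: unchanged.
ISO: 200 → 400 → 800 — 2 stops raised (brighter).
Net: −5 +2 = −3 stops.

3 stops darker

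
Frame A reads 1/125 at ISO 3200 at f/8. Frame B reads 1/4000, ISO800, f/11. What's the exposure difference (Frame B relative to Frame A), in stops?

8 stops darker

Aperture: f/8 → f/11 — 1 stop stopped down (darker).
Shutter speed: 1/125 → 1/250 → 1/500 → 1/1000 → 1/2000 → 1/4000 — 5 stops shorter (darker).
ISO: 3200 → 1600 → 800 — 2 stops dropped (darker).
Net: −1 −5 −2 = −8 stops.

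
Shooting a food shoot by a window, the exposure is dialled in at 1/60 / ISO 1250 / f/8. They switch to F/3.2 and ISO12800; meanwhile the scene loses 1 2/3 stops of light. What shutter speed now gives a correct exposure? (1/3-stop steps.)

Scene light: 1 2/3 stops darker.
Aperture: f/8 → f/7.1 → f/6.3 → f/5.6 → f/5 → f/4.5 → f/4 → f/3.5 → f/3.2 — 2 2/3 stops wider (brighter).
ISO: 1250 → 1600 → 2000 → 2500 → 3200 → 4000 → 5000 → 6400 → 8000 → 10000 → 12800 — 3 1/3 stops higher (brighter).
Net so far: 4 1/3 stops brighter. Shutter speed: 1/60 → 1/80 → 1/100 → 1/125 → 1/160 → 1/200 → 1/250 → 1/320 → 1/400 → 1/500 → 1/640 → 1/800 → 1/1000 → 1/1250.

1/1250s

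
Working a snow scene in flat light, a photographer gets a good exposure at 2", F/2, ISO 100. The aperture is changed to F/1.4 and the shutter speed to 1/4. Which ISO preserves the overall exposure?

ISO 400

Aperture: f/2 → f/1.4 — 1 stop opened up (brighter).
Shutter speed: 2 → 1 → 1/2 → 1/4 — 3 stops shorter (darker).
Net change so far: 2 stops darker. Offset with the ISO: 100 → 200 → 400.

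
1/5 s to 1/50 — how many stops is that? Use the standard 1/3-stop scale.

1/5 → 1/6 → 1/8 → 1/10 → 1/13 → 1/15 → 1/20 → 1/25 → 1/30 → 1/40 → 1/50 — count the steps: 10 third-stops = 3 1/3 stops.

3 1/3 stops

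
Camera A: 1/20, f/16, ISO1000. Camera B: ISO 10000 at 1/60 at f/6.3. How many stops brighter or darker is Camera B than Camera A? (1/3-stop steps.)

4 1/3 stops brighter

Aperture: f/16 → f/14 → f/13 → f/11 → f/10 → f/9 → f/8 → f/7.1 → f/6.3 — 2 2/3 stops wider (brighter).
Shutter speed: 1/20 → 1/25 → 1/30 → 1/40 → 1/50 → 1/60 — 1 2/3 stops shorter (darker).
ISO: 1000 → 1250 → 1600 → 2000 → 2500 → 3200 → 4000 → 5000 → 6400 → 8000 → 10000 — 3 1/3 stops raised (brighter).
Net: +2 2/3 −1 2/3 +3 1/3 = +4 1/3 stops.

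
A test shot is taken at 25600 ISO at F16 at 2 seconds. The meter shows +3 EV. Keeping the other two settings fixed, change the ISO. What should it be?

ISO 3200

Overexposed by 3 stops → need 3 stops darker.
ISO: 25600 → 12800 → 6400 → 3200.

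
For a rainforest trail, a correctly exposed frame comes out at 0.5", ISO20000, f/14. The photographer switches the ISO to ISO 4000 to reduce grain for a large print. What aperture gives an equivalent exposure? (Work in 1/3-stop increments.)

f/6.3

ISO: 20000 → 16000 → 12800 → 10000 → 8000 → 6400 → 5000 → 4000 — 2 1/3 stops dropped (darker).
Need 2 1/3 stops brighter from the aperture: f/14 → f/13 → f/11 → f/10 → f/9 → f/8 → f/7.1 → f/6.3.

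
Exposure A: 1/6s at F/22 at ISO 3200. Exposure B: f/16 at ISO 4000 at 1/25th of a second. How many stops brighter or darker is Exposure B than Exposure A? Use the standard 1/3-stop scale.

Aperture: f/22 → f/20 → f/18 → f/16 — 1 stop opened up (brighter).
Shutter speed: 1/6 → 1/8 → 1/10 → 1/13 → 1/15 → 1/20 → 1/25 — 2 stops faster (darker).
ISO: 3200 → 4000 — 1/3 stop raised (brighter).
Net: +1 −2 +1/3 = −2/3 stops.

2/3 stop darker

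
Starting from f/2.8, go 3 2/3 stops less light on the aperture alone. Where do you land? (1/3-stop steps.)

Aperture: f/2.8 → f/3.2 → f/3.5 → f/4 → f/4.5 → f/5 → f/5.6 → f/6.3 → f/7.1 → f/8 → f/9 → f/10 — 3 2/3 stops smaller aperture (darker).

f/10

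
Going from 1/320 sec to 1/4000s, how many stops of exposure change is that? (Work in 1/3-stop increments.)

1/320 → 1/400 → 1/500 → 1/640 → 1/800 → 1/1000 → 1/1250 → 1/1600 → 1/2000 → 1/2500 → 1/3200 → 1/4000 — count the steps: 11 third-stops = 3 2/3 stops.

3 2/3 stops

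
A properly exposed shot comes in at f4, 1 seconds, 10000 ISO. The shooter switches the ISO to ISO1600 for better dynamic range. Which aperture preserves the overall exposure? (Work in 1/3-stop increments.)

ISO: 10000 → 8000 → 6400 → 5000 → 4000 → 3200 → 2500 → 2000 → 1600 — 2 2/3 stops dropped (darker).
Need 2 2/3 stops brighter from the aperture: f/4 → f/3.5 → f/3.2 → f/2.8 → f/2.5 → f/2.2 → f/2 → f/1.8 → f/1.6.

f/1.6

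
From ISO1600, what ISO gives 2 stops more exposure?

ISO 6400

ISO: 1600 → 3200 → 6400 — 2 stops raised (brighter).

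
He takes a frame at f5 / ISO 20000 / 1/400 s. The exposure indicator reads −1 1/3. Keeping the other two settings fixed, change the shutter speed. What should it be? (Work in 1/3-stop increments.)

Underexposed by 1 1/3 stops → need 1 1/3 stops brighter.
Shutter speed: 1/400 → 1/320 → 1/250 → 1/200 → 1/160.

1/160s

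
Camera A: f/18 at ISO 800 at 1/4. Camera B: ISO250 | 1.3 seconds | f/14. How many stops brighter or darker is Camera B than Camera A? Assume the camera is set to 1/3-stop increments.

Aperture: f/18 → f/16 → f/14 — 2/3 stop wider (brighter).
Shutter speed: 1/4 → 0.3 → 0.4 → 0.5 → 0.6 → 0.8 → 1 → 1.3 — 2 1/3 stops slower (brighter).
ISO: 800 → 640 → 500 → 400 → 320 → 250 — 1 2/3 stops dropped (darker).
Net: +2/3 +2 1/3 −1 2/3 = +1 1/3 stops.

1 1/3 stops brighter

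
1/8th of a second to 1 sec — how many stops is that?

3 stops

1/8 → 1/4 → 1/2 → 1 — count the steps: 3 stops.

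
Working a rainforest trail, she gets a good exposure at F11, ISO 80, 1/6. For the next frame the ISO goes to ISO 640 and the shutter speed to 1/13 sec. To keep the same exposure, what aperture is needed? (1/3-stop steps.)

ISO: 80 → 100 → 125 → 160 → 200 → 250 → 320 → 400 → 500 → 640 — 3 stops raised (brighter).
Shutter speed: 1/6 → 1/8 → 1/10 → 1/13 — 1 stop shorter (darker).
Net change so far: 2 stops brighter. Offset with the aperture: f/11 → f/13 → f/14 → f/16 → f/18 → f/20 → f/22.

f/22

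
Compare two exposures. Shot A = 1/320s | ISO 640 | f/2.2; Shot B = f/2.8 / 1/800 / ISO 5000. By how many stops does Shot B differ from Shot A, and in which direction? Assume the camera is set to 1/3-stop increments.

Aperture: f/2.2 → f/2.5 → f/2.8 — 2/3 stop stopped down (darker).
Shutter speed: 1/320 → 1/400 → 1/500 → 1/640 → 1/800 — 1 1/3 stops shorter (darker).
ISO: 640 → 800 → 1000 → 1250 → 1600 → 2000 → 2500 → 3200 → 4000 → 5000 — 3 stops raised (brighter).
Net: −2/3 −1 1/3 +3 = +1 stop.

1 stop brighter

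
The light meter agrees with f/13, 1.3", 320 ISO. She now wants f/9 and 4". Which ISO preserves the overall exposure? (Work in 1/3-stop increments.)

ISO 50

Aperture: f/13 → f/11 → f/10 → f/9 — 1 stop wider (brighter).
Shutter speed: 1.3 → 1.6 → 2 → 2.5 → 3.2 → 4 — 1 2/3 stops longer (brighter).
Net change so far: 2 2/3 stops brighter. Offset with the ISO: 320 → 250 → 200 → 160 → 125 → 100 → 80 → 64 → 50.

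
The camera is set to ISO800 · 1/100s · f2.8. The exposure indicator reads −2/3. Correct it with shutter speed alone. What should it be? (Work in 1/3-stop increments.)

1/60s

Underexposed by 2/3 stop → need 2/3 stop brighter.
Shutter speed: 1/100 → 1/80 → 1/60.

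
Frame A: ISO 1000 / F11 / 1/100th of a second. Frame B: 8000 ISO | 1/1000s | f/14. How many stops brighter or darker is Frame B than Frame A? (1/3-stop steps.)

1 stop darker

Aperture: f/11 → f/13 → f/14 — 2/3 stop narrower (darker).
Shutter speed: 1/100 → 1/125 → 1/160 → 1/200 → 1/250 → 1/320 → 1/400 → 1/500 → 1/640 → 1/800 → 1/1000 — 3 1/3 stops faster (darker).
ISO: 1000 → 1250 → 1600 → 2000 → 2500 → 3200 → 4000 → 5000 → 6400 → 8000 — 3 stops raised (brighter).
Net: −2/3 −3 1/3 +3 = −1 stop.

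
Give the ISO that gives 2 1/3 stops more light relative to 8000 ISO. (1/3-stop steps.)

ISO: 8000 → 10000 → 12800 → 16000 → 20000 → 25600 → 32000 → 40000 — 2 1/3 stops higher (brighter).

ISO 40000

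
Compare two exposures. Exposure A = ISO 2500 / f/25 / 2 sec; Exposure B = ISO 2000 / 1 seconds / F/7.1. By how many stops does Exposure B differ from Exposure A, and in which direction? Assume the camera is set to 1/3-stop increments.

Aperture: f/25 → f/22 → f/20 → f/18 → f/16 → f/14 → f/13 → f/11 → f/10 → f/9 → f/8 → f/7.1 — 3 2/3 stops larger aperture (brighter).
Shutter speed: 2 → 1.6 → 1.3 → 1 — 1 stop shorter (darker).
ISO: 2500 → 2000 — 1/3 stop lower (darker).
Net: +3 2/3 −1 −1/3 = +2 1/3 stops.

2 1/3 stops brighter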